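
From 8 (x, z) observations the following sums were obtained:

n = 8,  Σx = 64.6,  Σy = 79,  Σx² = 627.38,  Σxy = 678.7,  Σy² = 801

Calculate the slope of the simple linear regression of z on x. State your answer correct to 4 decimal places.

0.3856

Sxx = Σx² − (Σx)²/n = 627.38 − 521.645 = 105.735
Sxy = Σxy − (Σx)(Σy)/n = 678.7 − 637.925 = 40.775
b = Sxy/Sxx = 40.775/105.735 = 0.385634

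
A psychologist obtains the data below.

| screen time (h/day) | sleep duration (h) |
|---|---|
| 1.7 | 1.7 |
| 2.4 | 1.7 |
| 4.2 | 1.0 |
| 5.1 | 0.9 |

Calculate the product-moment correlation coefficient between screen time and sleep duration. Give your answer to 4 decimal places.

n = 4, Σx = 13.4, Σy = 5.3, Σxy = 15.76, Σx² = 52.3, Σy² = 7.59
Sxx = Σx² − (Σx)²/n = 52.3 − 44.89 = 7.41
Sxy = Σxy − (Σx)(Σy)/n = 15.76 − 17.755 = -1.995
Syy = Σy² − (Σy)²/n = 7.59 − 7.0225 = 0.5675
r = Sxy/√(Sxx·Syy) = -1.995/√(4.205175) = -1.995/2.050652 = -0.972861

-0.9729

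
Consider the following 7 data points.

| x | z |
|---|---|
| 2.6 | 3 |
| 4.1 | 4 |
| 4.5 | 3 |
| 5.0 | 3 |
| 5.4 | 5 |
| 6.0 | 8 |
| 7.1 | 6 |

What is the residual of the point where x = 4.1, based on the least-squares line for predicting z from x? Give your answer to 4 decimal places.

n = 7, Σx = 34.7, Σy = 32, Σxy = 170.3, Σx² = 184.39
Sxx = Σx² − (Σx)²/n = 184.39 − 172.012857 = 12.377143
Sxy = Σxy − (Σx)(Σy)/n = 170.3 − 158.628571 = 11.671429
b = Sxy/Sxx = 11.671429/12.377143 = 0.942982
a = ȳ − b·x̄ = 4.571429 − 0.942982·4.957143 = -0.103070
ŷ(4.1) = -0.103070 + 0.942982·4.1 = 3.763158
residual = y − ŷ = 4 − 3.763158 = 0.236842

0.2368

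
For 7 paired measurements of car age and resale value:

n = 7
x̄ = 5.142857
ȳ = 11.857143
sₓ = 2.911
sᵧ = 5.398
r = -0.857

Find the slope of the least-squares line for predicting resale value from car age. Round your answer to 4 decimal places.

-1.5892

b = r · sᵧ/sₓ = -0.857 · 5.398/2.911 = -1.589174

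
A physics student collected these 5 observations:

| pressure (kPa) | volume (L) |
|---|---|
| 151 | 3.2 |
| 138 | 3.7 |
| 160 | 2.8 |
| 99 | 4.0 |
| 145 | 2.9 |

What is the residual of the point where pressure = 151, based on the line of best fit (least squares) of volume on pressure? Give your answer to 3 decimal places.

0.117

n = 5, Σx = 693, Σy = 16.6, Σxy = 2258.3, Σx² = 98271
Sxx = Σx² − (Σx)²/n = 98271 − 96049.8 = 2221.2
Sxy = Σxy − (Σx)(Σy)/n = 2258.3 − 2300.76 = -42.46
b = Sxy/Sxx = -42.46/2221.2 = -0.019116
a = ȳ − b·x̄ = 3.32 − (-0.019116)·138.6 = 5.969449
ŷ(151) = 5.969449 + (-0.019116)·151 = 3.082964
residual = y − ŷ = 3.2 − 3.082964 = 0.117036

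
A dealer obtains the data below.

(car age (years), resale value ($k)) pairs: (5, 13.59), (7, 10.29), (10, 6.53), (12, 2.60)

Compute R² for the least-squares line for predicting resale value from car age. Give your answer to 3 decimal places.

0.993

n = 4, Σx = 34, Σy = 33.01, Σxy = 236.48, Σx² = 318, Σy² = 339.9731
Sxx = Σx² − (Σx)²/n = 318 − 289 = 29
Sxy = Σxy − (Σx)(Σy)/n = 236.48 − 280.585 = -44.105
Syy = Σy² − (Σy)²/n = 339.9731 − 272.415025 = 67.558075
R² = Sxy²/(Sxx·Syy) = (-44.105)²/(29·67.558075) = 0.992888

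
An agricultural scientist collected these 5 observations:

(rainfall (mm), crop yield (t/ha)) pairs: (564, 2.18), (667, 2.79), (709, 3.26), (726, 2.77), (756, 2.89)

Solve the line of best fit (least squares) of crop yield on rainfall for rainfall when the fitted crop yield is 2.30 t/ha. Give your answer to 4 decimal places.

567.8952

n = 5, Σx = 3422, Σy = 13.89, Σxy = 9597.65, Σx² = 2364278
Sxx = Σx² − (Σx)²/n = 2364278 − 2342016.8 = 22261.2
Sxy = Σxy − (Σx)(Σy)/n = 9597.65 − 9506.316 = 91.334
b = Sxy/Sxx = 91.334/22261.2 = 0.004103
a = ȳ − b·x̄ = 2.778 − 0.004103·684.4 = -0.029979
Set a + b·x = 2.30: x = (2.30 − (-0.029979)) / 0.004103 = 567.895154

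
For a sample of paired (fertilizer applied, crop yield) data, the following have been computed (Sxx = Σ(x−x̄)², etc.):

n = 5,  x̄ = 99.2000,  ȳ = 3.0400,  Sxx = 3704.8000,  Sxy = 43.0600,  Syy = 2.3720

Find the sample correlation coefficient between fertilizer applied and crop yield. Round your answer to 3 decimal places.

r = Sxy/√(Sxx·Syy) = 43.06/√(8787.7856) = 43.06/93.743190 = 0.459340

0.459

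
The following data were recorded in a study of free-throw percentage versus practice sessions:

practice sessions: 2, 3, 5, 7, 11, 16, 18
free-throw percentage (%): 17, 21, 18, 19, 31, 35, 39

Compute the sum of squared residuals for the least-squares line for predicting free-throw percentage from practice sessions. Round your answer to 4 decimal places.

41.0532

n = 7, Σx = 62, Σy = 180, Σxy = 1923, Σx² = 788, Σy² = 5122
Sxx = Σx² − (Σx)²/n = 788 − 549.142857 = 238.857143
Sxy = Σxy − (Σx)(Σy)/n = 1923 − 1594.285714 = 328.714286
Syy = Σy² − (Σy)²/n = 5122 − 4628.571429 = 493.428571
b = Sxy/Sxx = 328.714286/238.857143 = 1.376196
SSE = Syy − b·Sxy = 493.428571 − 1.376196·328.714286 = 41.053230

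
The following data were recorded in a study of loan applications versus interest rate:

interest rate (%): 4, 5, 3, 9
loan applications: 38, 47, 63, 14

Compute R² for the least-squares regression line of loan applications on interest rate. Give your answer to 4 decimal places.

n = 4, Σx = 21, Σy = 162, Σxy = 702, Σx² = 131, Σy² = 7818
Sxx = Σx² − (Σx)²/n = 131 − 110.25 = 20.75
Sxy = Σxy − (Σx)(Σy)/n = 702 − 850.5 = -148.5
Syy = Σy² − (Σy)²/n = 7818 − 6561 = 1257
R² = Sxy²/(Sxx·Syy) = (-148.5)²/(20.75·1257) = 0.845473

0.8455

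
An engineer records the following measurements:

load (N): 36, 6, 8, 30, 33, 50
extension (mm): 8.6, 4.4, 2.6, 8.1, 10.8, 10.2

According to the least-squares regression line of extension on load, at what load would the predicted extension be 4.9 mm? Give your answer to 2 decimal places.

n = 6, Σx = 163, Σy = 44.7, Σxy = 1466.2, Σx² = 5885
Sxx = Σx² − (Σx)²/n = 5885 − 4428.166667 = 1456.833333
Sxy = Σxy − (Σx)(Σy)/n = 1466.2 − 1214.35 = 251.85
b = Sxy/Sxx = 251.85/1456.833333 = 0.172875
a = ȳ − b·x̄ = 7.45 − 0.172875·27.166667 = 2.753564
Set a + b·x = 4.9: x = (4.9 − 2.753564) / 0.172875 = 12.416121

12.42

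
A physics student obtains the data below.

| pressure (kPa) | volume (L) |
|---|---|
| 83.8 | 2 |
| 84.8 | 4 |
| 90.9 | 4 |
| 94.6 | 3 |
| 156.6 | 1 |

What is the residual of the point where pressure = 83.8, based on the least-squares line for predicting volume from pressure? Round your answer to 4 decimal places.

n = 5, Σx = 510.7, Σy = 14, Σxy = 1310.8, Σx² = 55949.01
Sxx = Σx² − (Σx)²/n = 55949.01 − 52162.898 = 3786.112
Sxy = Σxy − (Σx)(Σy)/n = 1310.8 − 1429.96 = -119.16
b = Sxy/Sxx = -119.16/3786.112 = -0.031473
a = ȳ − b·x̄ = 2.8 − (-0.031473)·102.14 = 6.014644
ŷ(83.8) = 6.014644 + (-0.031473)·83.8 = 3.377213
residual = y − ŷ = 2 − 3.377213 = -1.377213

-1.3772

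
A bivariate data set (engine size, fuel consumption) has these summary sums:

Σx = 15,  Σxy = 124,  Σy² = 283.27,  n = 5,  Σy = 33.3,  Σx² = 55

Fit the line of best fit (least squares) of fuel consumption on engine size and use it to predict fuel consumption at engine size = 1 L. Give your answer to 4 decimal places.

1.8400

Sxx = Σx² − (Σx)²/n = 55 − 45 = 10
Sxy = Σxy − (Σx)(Σy)/n = 124 − 99.9 = 24.1
b = Sxy/Sxx = 24.1/10 = 2.41
a = ȳ − b·x̄ = 6.66 − 2.41·3 = -0.57
ŷ(1) = a + b·1 = -0.57 + 2.41·1 = 1.84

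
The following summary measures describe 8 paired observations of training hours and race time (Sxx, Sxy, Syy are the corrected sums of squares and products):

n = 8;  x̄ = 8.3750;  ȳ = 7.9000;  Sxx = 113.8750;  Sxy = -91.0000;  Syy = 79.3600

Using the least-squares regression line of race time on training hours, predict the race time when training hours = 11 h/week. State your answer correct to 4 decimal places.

5.8023

b = Sxy/Sxx = -91/113.875 = -0.799122
a = ȳ − b·x̄ = 7.9 − (-0.799122)·8.375 = 14.592645
ŷ(11) = a + b·11 = 14.592645 + (-0.799122)·11 = 5.802305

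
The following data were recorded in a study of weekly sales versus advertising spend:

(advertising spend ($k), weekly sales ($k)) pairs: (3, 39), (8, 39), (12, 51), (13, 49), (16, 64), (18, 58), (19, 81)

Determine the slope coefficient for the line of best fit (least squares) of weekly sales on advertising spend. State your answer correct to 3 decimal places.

2.256

n = 7, Σx = 89, Σy = 381, Σxy = 5285, Σx² = 1327
Sxx = Σx² − (Σx)²/n = 1327 − 1131.571429 = 195.428571
Sxy = Σxy − (Σx)(Σy)/n = 5285 − 4844.142857 = 440.857143
b = Sxy/Sxx = 440.857143/195.428571 = 2.255848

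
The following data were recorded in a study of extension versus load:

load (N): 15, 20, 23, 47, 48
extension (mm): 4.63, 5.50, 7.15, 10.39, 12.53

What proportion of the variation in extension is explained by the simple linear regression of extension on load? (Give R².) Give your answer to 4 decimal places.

0.9439

n = 5, Σx = 153, Σy = 40.2, Σxy = 1433.67, Σx² = 5667, Σy² = 367.7624
Sxx = Σx² − (Σx)²/n = 5667 − 4681.8 = 985.2
Sxy = Σxy − (Σx)(Σy)/n = 1433.67 − 1230.12 = 203.55
Syy = Σy² − (Σy)²/n = 367.7624 − 323.208 = 44.5544
R² = Sxy²/(Sxx·Syy) = (203.55)²/(985.2·44.5544) = 0.943903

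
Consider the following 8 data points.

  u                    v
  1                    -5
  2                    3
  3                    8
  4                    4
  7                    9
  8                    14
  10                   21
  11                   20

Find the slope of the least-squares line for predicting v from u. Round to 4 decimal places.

2.2161

n = 8, Σx = 46, Σy = 74, Σxy = 646, Σx² = 364
Sxx = Σx² − (Σx)²/n = 364 − 264.5 = 99.5
Sxy = Σxy − (Σx)(Σy)/n = 646 − 425.5 = 220.5
b = Sxy/Sxx = 220.5/99.5 = 2.216080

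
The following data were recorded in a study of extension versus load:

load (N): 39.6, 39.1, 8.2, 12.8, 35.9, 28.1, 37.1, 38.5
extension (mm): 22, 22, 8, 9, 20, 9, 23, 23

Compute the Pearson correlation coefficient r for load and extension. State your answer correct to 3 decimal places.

0.903

n = 8, Σx = 239.3, Σy = 136, Σxy = 4621.9, Σx² = 8265.13, Σy² = 2652
Sxx = Σx² − (Σx)²/n = 8265.13 − 7158.06125 = 1107.06875
Sxy = Σxy − (Σx)(Σy)/n = 4621.9 − 4068.1 = 553.8
Syy = Σy² − (Σy)²/n = 2652 − 2312 = 340
r = Sxy/√(Sxx·Syy) = 553.8/√(376403.375) = 553.8/613.517217 = 0.902664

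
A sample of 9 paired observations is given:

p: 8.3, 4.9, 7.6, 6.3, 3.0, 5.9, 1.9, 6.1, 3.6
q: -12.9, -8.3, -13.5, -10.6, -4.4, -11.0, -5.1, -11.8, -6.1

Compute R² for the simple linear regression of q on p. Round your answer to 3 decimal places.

n = 9, Σx = 47.6, Σy = -83.7, Σxy = -498.85, Σx² = 287.94, Σy² = 872.73
Sxx = Σx² − (Σx)²/n = 287.94 − 251.751111 = 36.188889
Sxy = Σxy − (Σx)(Σy)/n = -498.85 − (-442.68) = -56.17
Syy = Σy² − (Σy)²/n = 872.73 − 778.41 = 94.32
R² = Sxy²/(Sxx·Syy) = (-56.17)²/(36.188889·94.32) = 0.924336

0.924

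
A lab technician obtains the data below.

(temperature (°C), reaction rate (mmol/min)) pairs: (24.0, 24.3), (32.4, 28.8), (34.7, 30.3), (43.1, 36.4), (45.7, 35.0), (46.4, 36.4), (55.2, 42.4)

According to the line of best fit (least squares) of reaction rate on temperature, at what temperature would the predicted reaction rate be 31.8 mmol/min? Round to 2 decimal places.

n = 7, Σx = 281.5, Σy = 233.6, Σxy = 9765.51, Σx² = 11975.95
Sxx = Σx² − (Σx)²/n = 11975.95 − 11320.321429 = 655.628571
Sxy = Σxy − (Σx)(Σy)/n = 9765.51 − 9394.057143 = 371.452857
b = Sxy/Sxx = 371.452857/655.628571 = 0.566560
a = ȳ − b·x̄ = 33.371429 − 0.566560·40.214286 = 10.587627
Set a + b·x = 31.8: x = (31.8 − 10.587627) / 0.566560 = 37.440654

37.44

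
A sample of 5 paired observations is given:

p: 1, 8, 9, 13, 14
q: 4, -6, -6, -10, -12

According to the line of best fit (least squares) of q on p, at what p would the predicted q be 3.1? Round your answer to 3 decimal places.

n = 5, Σx = 45, Σy = -30, Σxy = -396, Σx² = 511
Sxx = Σx² − (Σx)²/n = 511 − 405 = 106
Sxy = Σxy − (Σx)(Σy)/n = -396 − (-270) = -126
b = Sxy/Sxx = -126/106 = -1.188679
a = ȳ − b·x̄ = -6 − (-1.188679)·9 = 4.698113
Set a + b·x = 3.1: x = (3.1 − 4.698113) / (-1.188679) = 1.344444

1.344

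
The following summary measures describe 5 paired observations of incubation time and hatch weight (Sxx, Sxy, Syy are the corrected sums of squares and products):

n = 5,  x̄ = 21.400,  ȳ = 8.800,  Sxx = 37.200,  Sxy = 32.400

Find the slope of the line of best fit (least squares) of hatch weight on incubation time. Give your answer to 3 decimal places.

0.871

b = Sxy/Sxx = 32.4/37.2 = 0.870968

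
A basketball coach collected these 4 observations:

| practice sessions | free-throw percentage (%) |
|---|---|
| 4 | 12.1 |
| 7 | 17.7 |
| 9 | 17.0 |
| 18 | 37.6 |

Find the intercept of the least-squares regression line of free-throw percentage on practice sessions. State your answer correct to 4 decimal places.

3.6427

n = 4, Σx = 38, Σy = 84.4, Σxy = 1002.1, Σx² = 470
Sxx = Σx² − (Σx)²/n = 470 − 361 = 109
Sxy = Σxy − (Σx)(Σy)/n = 1002.1 − 801.8 = 200.3
b = Sxy/Sxx = 200.3/109 = 1.837615
a = ȳ − b·x̄ = 21.1 − 1.837615·9.5 = 3.642661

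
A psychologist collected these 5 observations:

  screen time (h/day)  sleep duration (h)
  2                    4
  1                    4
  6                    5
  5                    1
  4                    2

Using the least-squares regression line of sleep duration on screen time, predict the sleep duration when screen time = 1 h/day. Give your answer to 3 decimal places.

3.593

n = 5, Σx = 18, Σy = 16, Σxy = 55, Σx² = 82
Sxx = Σx² − (Σx)²/n = 82 − 64.8 = 17.2
Sxy = Σxy − (Σx)(Σy)/n = 55 − 57.6 = -2.6
b = Sxy/Sxx = -2.6/17.2 = -0.151163
a = ȳ − b·x̄ = 3.2 − (-0.151163)·3.6 = 3.744186
ŷ(1) = a + b·1 = 3.744186 + (-0.151163)·1 = 3.593023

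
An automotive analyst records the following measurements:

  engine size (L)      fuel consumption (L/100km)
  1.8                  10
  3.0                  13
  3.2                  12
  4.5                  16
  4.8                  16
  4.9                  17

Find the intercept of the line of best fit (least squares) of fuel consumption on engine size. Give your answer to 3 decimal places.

5.912

n = 6, Σx = 22.2, Σy = 84, Σxy = 327.5, Σx² = 89.78
Sxx = Σx² − (Σx)²/n = 89.78 − 82.14 = 7.64
Sxy = Σxy − (Σx)(Σy)/n = 327.5 − 310.8 = 16.7
b = Sxy/Sxx = 16.7/7.64 = 2.185864
a = ȳ − b·x̄ = 14 − 2.185864·3.7 = 5.912304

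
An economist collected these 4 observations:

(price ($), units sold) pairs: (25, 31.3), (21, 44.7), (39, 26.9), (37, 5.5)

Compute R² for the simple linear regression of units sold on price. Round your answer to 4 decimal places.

0.5922

n = 4, Σx = 122, Σy = 108.4, Σxy = 2973.8, Σx² = 3956, Σy² = 3731.64
Sxx = Σx² − (Σx)²/n = 3956 − 3721 = 235
Sxy = Σxy − (Σx)(Σy)/n = 2973.8 − 3306.2 = -332.4
Syy = Σy² − (Σy)²/n = 3731.64 − 2937.64 = 794
R² = Sxy²/(Sxx·Syy) = (-332.4)²/(235·794) = 0.592153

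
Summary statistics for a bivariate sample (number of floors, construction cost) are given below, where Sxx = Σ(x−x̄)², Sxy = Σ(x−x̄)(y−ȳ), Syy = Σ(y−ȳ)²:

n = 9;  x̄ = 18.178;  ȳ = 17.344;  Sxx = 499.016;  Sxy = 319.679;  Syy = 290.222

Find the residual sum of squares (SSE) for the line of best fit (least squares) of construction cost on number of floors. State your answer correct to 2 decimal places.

85.43

b = Sxy/Sxx = 319.679/499.016 = 0.640619
SSE = Syy − b·Sxy = 290.222 − 0.640619·319.679 = 85.429643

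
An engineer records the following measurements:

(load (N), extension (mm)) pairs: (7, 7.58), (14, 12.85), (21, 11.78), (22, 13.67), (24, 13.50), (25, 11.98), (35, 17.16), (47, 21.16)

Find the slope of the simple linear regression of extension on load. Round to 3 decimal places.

0.310

n = 8, Σx = 195, Σy = 109.68, Σxy = 2999.7, Σx² = 5805
Sxx = Σx² − (Σx)²/n = 5805 − 4753.125 = 1051.875
Sxy = Σxy − (Σx)(Σy)/n = 2999.7 − 2673.45 = 326.25
b = Sxy/Sxx = 326.25/1051.875 = 0.310160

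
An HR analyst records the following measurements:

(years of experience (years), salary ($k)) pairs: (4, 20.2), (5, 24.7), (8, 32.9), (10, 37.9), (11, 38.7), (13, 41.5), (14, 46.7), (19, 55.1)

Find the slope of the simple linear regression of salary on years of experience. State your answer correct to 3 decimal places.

2.274

n = 8, Σx = 84, Σy = 297.7, Σxy = 3512.4, Σx² = 1052
Sxx = Σx² − (Σx)²/n = 1052 − 882 = 170
Sxy = Σxy − (Σx)(Σy)/n = 3512.4 − 3125.85 = 386.55
b = Sxy/Sxx = 386.55/170 = 2.273824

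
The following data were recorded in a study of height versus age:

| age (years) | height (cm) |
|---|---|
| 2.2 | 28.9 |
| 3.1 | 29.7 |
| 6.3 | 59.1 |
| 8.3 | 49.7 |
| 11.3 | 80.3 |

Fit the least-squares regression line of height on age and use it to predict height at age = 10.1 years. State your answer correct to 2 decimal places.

70.36

n = 5, Σx = 31.2, Σy = 247.7, Σxy = 1847.88, Σx² = 250.72
Sxx = Σx² − (Σx)²/n = 250.72 − 194.688 = 56.032
Sxy = Σxy − (Σx)(Σy)/n = 1847.88 − 1545.648 = 302.232
b = Sxy/Sxx = 302.232/56.032 = 5.393918
a = ȳ − b·x̄ = 49.54 − 5.393918·6.24 = 15.881953
ŷ(10.1) = a + b·10.1 = 15.881953 + 5.393918·10.1 = 70.360523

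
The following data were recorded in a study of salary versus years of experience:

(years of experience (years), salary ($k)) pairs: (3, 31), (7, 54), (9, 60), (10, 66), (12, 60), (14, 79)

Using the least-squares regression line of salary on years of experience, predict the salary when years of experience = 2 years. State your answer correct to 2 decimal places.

30.69

n = 6, Σx = 55, Σy = 350, Σxy = 3497, Σx² = 579
Sxx = Σx² − (Σx)²/n = 579 − 504.166667 = 74.833333
Sxy = Σxy − (Σx)(Σy)/n = 3497 − 3208.333333 = 288.666667
b = Sxy/Sxx = 288.666667/74.833333 = 3.857461
a = ȳ − b·x̄ = 58.333333 − 3.857461·9.166667 = 22.973274
ŷ(2) = a + b·2 = 22.973274 + 3.857461·2 = 30.688196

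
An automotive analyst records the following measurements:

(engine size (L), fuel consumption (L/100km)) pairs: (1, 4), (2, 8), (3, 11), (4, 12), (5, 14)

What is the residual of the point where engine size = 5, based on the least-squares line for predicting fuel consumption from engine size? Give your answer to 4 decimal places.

-0.6000

n = 5, Σx = 15, Σy = 49, Σxy = 171, Σx² = 55
Sxx = Σx² − (Σx)²/n = 55 − 45 = 10
Sxy = Σxy − (Σx)(Σy)/n = 171 − 147 = 24
b = Sxy/Sxx = 24/10 = 2.4
a = ȳ − b·x̄ = 9.8 − 2.4·3 = 2.6
ŷ(5) = 2.6 + 2.4·5 = 14.6
residual = y − ŷ = 14 − 14.6 = -0.6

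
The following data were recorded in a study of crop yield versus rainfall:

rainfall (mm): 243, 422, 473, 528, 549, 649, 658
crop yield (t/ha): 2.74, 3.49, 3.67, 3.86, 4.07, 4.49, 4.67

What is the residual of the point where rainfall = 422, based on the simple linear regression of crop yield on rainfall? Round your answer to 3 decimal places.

-0.001

n = 7, Σx = 3522, Σy = 26.99, Σxy = 14133.89, Σx² = 1895212
Sxx = Σx² − (Σx)²/n = 1895212 − 1772069.142857 = 123142.857143
Sxy = Σxy − (Σx)(Σy)/n = 14133.89 − 13579.825714 = 554.064286
b = Sxy/Sxx = 554.064286/123142.857143 = 0.004499
a = ȳ − b·x̄ = 3.855714 − 0.004499·503.142857 = 1.591892
ŷ(422) = 1.591892 + 0.004499·422 = 3.490623
residual = y − ŷ = 3.49 − 3.490623 = -0.000623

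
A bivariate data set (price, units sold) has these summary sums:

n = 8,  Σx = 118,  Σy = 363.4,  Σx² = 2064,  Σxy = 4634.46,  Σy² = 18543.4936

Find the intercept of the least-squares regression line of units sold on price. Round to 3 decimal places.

78.513

Sxx = Σx² − (Σx)²/n = 2064 − 1740.5 = 323.5
Sxy = Σxy − (Σx)(Σy)/n = 4634.46 − 5360.15 = -725.69
b = Sxy/Sxx = -725.69/323.5 = -2.243246
a = ȳ − b·x̄ = 45.425 − (-2.243246)·14.75 = 78.512875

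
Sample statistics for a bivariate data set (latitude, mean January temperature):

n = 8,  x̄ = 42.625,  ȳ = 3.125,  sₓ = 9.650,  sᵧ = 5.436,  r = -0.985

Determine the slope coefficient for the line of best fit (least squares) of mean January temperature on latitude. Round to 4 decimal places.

-0.5549

b = r · sᵧ/sₓ = -0.985 · 5.436/9.65 = -0.554866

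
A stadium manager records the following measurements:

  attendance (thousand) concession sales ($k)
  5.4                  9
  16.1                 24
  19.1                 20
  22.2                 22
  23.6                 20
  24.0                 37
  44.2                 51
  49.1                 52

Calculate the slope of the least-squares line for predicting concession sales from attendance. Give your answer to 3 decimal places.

n = 8, Σx = 203.7, Σy = 235, Σxy = 7472.8, Σx² = 6643.43
Sxx = Σx² − (Σx)²/n = 6643.43 − 5186.71125 = 1456.71875
Sxy = Σxy − (Σx)(Σy)/n = 7472.8 − 5983.6875 = 1489.1125
b = Sxy/Sxx = 1489.1125/1456.71875 = 1.022237

1.022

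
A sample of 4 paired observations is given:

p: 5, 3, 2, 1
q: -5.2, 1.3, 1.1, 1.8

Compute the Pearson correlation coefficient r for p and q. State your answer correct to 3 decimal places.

n = 4, Σx = 11, Σy = -1, Σxy = -18.1, Σx² = 39, Σy² = 33.18
Sxx = Σx² − (Σx)²/n = 39 − 30.25 = 8.75
Sxy = Σxy − (Σx)(Σy)/n = -18.1 − (-2.75) = -15.35
Syy = Σy² − (Σy)²/n = 33.18 − 0.25 = 32.93
r = Sxy/√(Sxx·Syy) = -15.35/√(288.1375) = -15.35/16.974613 = -0.904292

-0.904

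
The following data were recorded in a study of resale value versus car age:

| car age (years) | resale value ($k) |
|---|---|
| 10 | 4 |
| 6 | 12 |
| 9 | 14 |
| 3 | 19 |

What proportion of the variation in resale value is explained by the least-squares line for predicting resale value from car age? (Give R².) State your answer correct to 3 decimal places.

0.658

n = 4, Σx = 28, Σy = 49, Σxy = 295, Σx² = 226, Σy² = 717
Sxx = Σx² − (Σx)²/n = 226 − 196 = 30
Sxy = Σxy − (Σx)(Σy)/n = 295 − 343 = -48
Syy = Σy² − (Σy)²/n = 717 − 600.25 = 116.75
R² = Sxy²/(Sxx·Syy) = (-48)²/(30·116.75) = 0.657816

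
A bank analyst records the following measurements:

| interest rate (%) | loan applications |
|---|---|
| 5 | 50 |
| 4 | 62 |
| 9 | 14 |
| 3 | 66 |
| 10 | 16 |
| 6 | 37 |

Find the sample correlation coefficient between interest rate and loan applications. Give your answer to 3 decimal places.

-0.981

n = 6, Σx = 37, Σy = 245, Σxy = 1204, Σx² = 267, Σy² = 12521
Sxx = Σx² − (Σx)²/n = 267 − 228.166667 = 38.833333
Sxy = Σxy − (Σx)(Σy)/n = 1204 − 1510.833333 = -306.833333
Syy = Σy² − (Σy)²/n = 12521 − 10004.166667 = 2516.833333
r = Sxy/√(Sxx·Syy) = -306.833333/√(97737.027778) = -306.833333/312.629218 = -0.981461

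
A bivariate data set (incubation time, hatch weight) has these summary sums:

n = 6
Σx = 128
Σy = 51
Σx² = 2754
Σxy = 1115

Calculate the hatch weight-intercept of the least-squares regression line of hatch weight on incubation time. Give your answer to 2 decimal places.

Sxx = Σx² − (Σx)²/n = 2754 − 2730.666667 = 23.333333
Sxy = Σxy − (Σx)(Σy)/n = 1115 − 1088 = 27
b = Sxy/Sxx = 27/23.333333 = 1.157143
a = ȳ − b·x̄ = 8.5 − 1.157143·21.333333 = -16.185714

-16.19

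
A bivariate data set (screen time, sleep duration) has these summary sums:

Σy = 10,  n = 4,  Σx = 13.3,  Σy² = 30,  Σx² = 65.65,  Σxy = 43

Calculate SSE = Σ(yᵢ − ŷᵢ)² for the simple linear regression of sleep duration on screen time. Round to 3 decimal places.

Sxx = Σx² − (Σx)²/n = 65.65 − 44.2225 = 21.4275
Sxy = Σxy − (Σx)(Σy)/n = 43 − 33.25 = 9.75
Syy = Σy² − (Σy)²/n = 30 − 25 = 5
b = Sxy/Sxx = 9.75/21.4275 = 0.455023
SSE = Syy − b·Sxy = 5 − 0.455023·9.75 = 0.563528

0.564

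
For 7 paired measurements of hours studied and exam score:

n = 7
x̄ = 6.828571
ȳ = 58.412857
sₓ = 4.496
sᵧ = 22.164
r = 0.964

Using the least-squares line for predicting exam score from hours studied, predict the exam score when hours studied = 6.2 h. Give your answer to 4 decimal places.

55.4257

b = r · sᵧ/sₓ = 0.964 · 22.164/4.496 = 4.752246
a = ȳ − b·x̄ = 58.412857 − 4.752246·6.828571 = 25.961811
ŷ(6.2) = a + b·6.2 = 25.961811 + 4.752246·6.2 = 55.425733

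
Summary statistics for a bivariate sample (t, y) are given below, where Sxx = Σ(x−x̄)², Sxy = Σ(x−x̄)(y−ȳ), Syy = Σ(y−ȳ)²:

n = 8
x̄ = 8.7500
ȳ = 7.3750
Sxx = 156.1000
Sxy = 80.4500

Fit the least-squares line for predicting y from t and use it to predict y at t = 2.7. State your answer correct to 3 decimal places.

b = Sxy/Sxx = 80.45/156.1 = 0.515375
a = ȳ − b·x̄ = 7.375 − 0.515375·8.75 = 2.865471
ŷ(2.7) = a + b·2.7 = 2.865471 + 0.515375·2.7 = 4.256983

4.257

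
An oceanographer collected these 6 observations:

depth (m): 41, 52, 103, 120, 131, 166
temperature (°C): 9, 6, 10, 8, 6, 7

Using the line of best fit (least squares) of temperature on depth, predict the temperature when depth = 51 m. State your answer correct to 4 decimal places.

8.0261

n = 6, Σx = 613, Σy = 46, Σxy = 4619, Σx² = 74111
Sxx = Σx² − (Σx)²/n = 74111 − 62628.166667 = 11482.833333
Sxy = Σxy − (Σx)(Σy)/n = 4619 − 4699.666667 = -80.666667
b = Sxy/Sxx = -80.666667/11482.833333 = -0.007025
a = ȳ − b·x̄ = 7.666667 − (-0.007025)·102.166667 = 8.384385
ŷ(51) = a + b·51 = 8.384385 + (-0.007025)·51 = 8.026111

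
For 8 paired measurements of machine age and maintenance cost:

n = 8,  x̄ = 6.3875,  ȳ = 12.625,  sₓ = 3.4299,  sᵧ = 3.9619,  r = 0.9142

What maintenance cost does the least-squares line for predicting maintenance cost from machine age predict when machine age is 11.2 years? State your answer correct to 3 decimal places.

17.707

b = r · sᵧ/sₓ = 0.9142 · 3.9619/3.4299 = 1.055998
a = ȳ − b·x̄ = 12.625 − 1.055998·6.3875 = 5.879810
ŷ(11.2) = a + b·11.2 = 5.879810 + 1.055998·11.2 = 17.706992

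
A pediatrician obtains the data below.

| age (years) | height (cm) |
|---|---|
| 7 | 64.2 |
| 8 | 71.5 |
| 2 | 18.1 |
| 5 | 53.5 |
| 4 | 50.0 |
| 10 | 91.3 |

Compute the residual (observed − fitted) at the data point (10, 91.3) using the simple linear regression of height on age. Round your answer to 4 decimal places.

0.2000

n = 6, Σx = 36, Σy = 348.6, Σxy = 2438.1, Σx² = 258
Sxx = Σx² − (Σx)²/n = 258 − 216 = 42
Sxy = Σxy − (Σx)(Σy)/n = 2438.1 − 2091.6 = 346.5
b = Sxy/Sxx = 346.5/42 = 8.25
a = ȳ − b·x̄ = 58.1 − 8.25·6 = 8.6
ŷ(10) = 8.6 + 8.25·10 = 91.1
residual = y − ŷ = 91.3 − 91.1 = 0.2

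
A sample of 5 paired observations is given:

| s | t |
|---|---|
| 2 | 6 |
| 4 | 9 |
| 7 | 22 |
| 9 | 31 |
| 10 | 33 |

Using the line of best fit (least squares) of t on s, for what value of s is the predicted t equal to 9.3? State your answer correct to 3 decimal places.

n = 5, Σx = 32, Σy = 101, Σxy = 811, Σx² = 250
Sxx = Σx² − (Σx)²/n = 250 − 204.8 = 45.2
Sxy = Σxy − (Σx)(Σy)/n = 811 − 646.4 = 164.6
b = Sxy/Sxx = 164.6/45.2 = 3.641593
a = ȳ − b·x̄ = 20.2 − 3.641593·6.4 = -3.106195
Set a + b·x = 9.3: x = (9.3 − (-3.106195)) / 3.641593 = 3.406804

3.407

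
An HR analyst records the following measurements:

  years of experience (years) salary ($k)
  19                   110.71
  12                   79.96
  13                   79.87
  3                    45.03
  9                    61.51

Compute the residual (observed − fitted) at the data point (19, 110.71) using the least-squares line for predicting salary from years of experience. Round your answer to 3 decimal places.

2.982

n = 5, Σx = 56, Σy = 377.08, Σxy = 4790, Σx² = 764
Sxx = Σx² − (Σx)²/n = 764 − 627.2 = 136.8
Sxy = Σxy − (Σx)(Σy)/n = 4790 − 4223.296 = 566.704
b = Sxy/Sxx = 566.704/136.8 = 4.142573
a = ȳ − b·x̄ = 75.416 − 4.142573·11.2 = 29.019181
ŷ(19) = 29.019181 + 4.142573·19 = 107.728070
residual = y − ŷ = 110.71 − 107.728070 = 2.981930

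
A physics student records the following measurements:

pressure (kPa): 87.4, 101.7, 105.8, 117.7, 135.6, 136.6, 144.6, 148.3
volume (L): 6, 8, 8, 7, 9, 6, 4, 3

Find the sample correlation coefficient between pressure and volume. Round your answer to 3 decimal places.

n = 8, Σx = 977.7, Σy = 51, Σxy = 6071.6, Σx² = 122977.55, Σy² = 355
Sxx = Σx² − (Σx)²/n = 122977.55 − 119487.16125 = 3490.38875
Sxy = Σxy − (Σx)(Σy)/n = 6071.6 − 6232.8375 = -161.2375
Syy = Σy² − (Σy)²/n = 355 − 325.125 = 29.875
r = Sxy/√(Sxx·Syy) = -161.2375/√(104275.363906) = -161.2375/322.916961 = -0.499316

-0.499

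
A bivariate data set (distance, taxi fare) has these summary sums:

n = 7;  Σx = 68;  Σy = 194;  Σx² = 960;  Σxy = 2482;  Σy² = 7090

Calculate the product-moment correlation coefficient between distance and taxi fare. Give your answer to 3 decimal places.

Sxx = Σx² − (Σx)²/n = 960 − 660.571429 = 299.428571
Sxy = Σxy − (Σx)(Σy)/n = 2482 − 1884.571429 = 597.428571
Syy = Σy² − (Σy)²/n = 7090 − 5376.571429 = 1713.428571
r = Sxy/√(Sxx·Syy) = 597.428571/√(513049.469388) = 597.428571/716.274716 = 0.834077

0.834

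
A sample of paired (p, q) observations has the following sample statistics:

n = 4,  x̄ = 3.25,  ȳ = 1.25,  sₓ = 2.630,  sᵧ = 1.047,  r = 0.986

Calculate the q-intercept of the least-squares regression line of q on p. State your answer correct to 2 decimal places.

b = r · sᵧ/sₓ = 0.986 · 1.047/2.63 = 0.392525
a = ȳ − b·x̄ = 1.25 − 0.392525·3.25 = -0.025708

-0.03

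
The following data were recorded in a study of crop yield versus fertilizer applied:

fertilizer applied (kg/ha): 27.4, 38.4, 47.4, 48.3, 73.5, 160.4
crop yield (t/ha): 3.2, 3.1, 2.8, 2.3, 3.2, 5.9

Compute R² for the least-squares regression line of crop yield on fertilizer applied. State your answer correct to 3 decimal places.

n = 6, Σx = 395.4, Σy = 20.5, Σxy = 1632.09, Σx² = 37935.38, Σy² = 78.03
Sxx = Σx² − (Σx)²/n = 37935.38 − 26056.86 = 11878.52
Sxy = Σxy − (Σx)(Σy)/n = 1632.09 − 1350.95 = 281.14
Syy = Σy² − (Σy)²/n = 78.03 − 70.041667 = 7.988333
R² = Sxy²/(Sxx·Syy) = (281.14)²/(11878.52·7.988333) = 0.832965

0.833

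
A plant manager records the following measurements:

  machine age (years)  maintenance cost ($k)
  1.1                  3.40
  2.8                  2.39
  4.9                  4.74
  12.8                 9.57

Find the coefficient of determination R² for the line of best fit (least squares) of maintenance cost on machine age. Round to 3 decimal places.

0.932

n = 4, Σx = 21.6, Σy = 20.1, Σxy = 156.154, Σx² = 196.9, Σy² = 131.3246
Sxx = Σx² − (Σx)²/n = 196.9 − 116.64 = 80.26
Sxy = Σxy − (Σx)(Σy)/n = 156.154 − 108.54 = 47.614
Syy = Σy² − (Σy)²/n = 131.3246 − 101.0025 = 30.3221
R² = Sxy²/(Sxx·Syy) = (47.614)²/(80.26·30.3221) = 0.931560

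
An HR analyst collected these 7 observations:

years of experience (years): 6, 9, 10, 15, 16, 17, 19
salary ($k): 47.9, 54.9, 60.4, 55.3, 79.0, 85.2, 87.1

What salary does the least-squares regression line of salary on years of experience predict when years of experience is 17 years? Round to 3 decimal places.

n = 7, Σx = 92, Σy = 469.8, Σxy = 6582.3, Σx² = 1348
Sxx = Σx² − (Σx)²/n = 1348 − 1209.142857 = 138.857143
Sxy = Σxy − (Σx)(Σy)/n = 6582.3 − 6174.514286 = 407.785714
b = Sxy/Sxx = 407.785714/138.857143 = 2.936728
a = ȳ − b·x̄ = 67.114286 − 2.936728·13.142857 = 28.517284
ŷ(17) = a + b·17 = 28.517284 + 2.936728·17 = 78.441667

78.442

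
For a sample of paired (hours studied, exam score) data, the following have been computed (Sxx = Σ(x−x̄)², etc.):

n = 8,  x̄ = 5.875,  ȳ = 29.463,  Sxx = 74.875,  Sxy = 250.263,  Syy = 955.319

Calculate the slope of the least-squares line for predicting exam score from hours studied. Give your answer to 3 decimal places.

3.342

b = Sxy/Sxx = 250.263/74.875 = 3.342411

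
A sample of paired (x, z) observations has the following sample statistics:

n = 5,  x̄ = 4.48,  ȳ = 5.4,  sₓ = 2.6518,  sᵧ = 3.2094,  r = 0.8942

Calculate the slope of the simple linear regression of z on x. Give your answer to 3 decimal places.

1.082

b = r · sᵧ/sₓ = 0.8942 · 3.2094/2.6518 = 1.082225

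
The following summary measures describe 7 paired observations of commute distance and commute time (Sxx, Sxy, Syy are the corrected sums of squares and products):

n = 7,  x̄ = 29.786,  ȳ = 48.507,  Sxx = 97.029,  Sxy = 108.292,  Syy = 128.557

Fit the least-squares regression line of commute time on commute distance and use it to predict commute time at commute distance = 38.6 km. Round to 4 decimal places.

b = Sxy/Sxx = 108.292/97.029 = 1.116079
a = ȳ − b·x̄ = 48.507 − 1.116079·29.786 = 15.263480
ŷ(38.6) = a + b·38.6 = 15.263480 + 1.116079·38.6 = 58.344118

58.3441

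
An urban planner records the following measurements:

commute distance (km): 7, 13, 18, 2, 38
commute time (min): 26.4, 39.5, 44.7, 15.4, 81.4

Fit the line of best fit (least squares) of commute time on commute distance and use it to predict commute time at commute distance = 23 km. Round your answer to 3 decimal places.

n = 5, Σx = 78, Σy = 207.4, Σxy = 4626.9, Σx² = 1990
Sxx = Σx² − (Σx)²/n = 1990 − 1216.8 = 773.2
Sxy = Σxy − (Σx)(Σy)/n = 4626.9 − 3235.44 = 1391.46
b = Sxy/Sxx = 1391.46/773.2 = 1.799612
a = ȳ − b·x̄ = 41.48 − 1.799612·15.6 = 13.406053
ŷ(23) = a + b·23 = 13.406053 + 1.799612·23 = 54.797129

54.797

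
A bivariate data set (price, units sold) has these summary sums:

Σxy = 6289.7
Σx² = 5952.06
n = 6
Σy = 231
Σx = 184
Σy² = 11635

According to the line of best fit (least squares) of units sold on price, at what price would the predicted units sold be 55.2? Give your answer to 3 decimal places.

24.162

Sxx = Σx² − (Σx)²/n = 5952.06 − 5642.666667 = 309.393333
Sxy = Σxy − (Σx)(Σy)/n = 6289.7 − 7084 = -794.3
b = Sxy/Sxx = -794.3/309.393333 = -2.567282
a = ȳ − b·x̄ = 38.5 − (-2.567282)·30.666667 = 117.229988
Set a + b·x = 55.2: x = (55.2 − 117.229988) / (-2.567282) = 24.161733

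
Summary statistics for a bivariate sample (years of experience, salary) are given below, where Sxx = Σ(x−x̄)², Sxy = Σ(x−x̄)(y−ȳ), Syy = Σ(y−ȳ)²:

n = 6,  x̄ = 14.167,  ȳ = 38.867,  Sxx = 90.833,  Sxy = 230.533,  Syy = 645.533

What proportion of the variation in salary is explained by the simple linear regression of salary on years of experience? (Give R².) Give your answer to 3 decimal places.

0.906

R² = Sxy²/(Sxx·Syy) = (230.533)²/(90.833·645.533) = 0.906367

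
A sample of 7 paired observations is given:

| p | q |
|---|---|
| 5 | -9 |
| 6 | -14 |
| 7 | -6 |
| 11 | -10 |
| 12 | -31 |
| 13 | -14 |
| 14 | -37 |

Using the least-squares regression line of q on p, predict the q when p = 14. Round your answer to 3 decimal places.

-26.867

n = 7, Σx = 68, Σy = -121, Σxy = -1353, Σx² = 740
Sxx = Σx² − (Σx)²/n = 740 − 660.571429 = 79.428571
Sxy = Σxy − (Σx)(Σy)/n = -1353 − (-1175.428571) = -177.571429
b = Sxy/Sxx = -177.571429/79.428571 = -2.235612
a = ȳ − b·x̄ = -17.285714 − (-2.235612)·9.714286 = 4.431655
ŷ(14) = a + b·14 = 4.431655 + (-2.235612)·14 = -26.866906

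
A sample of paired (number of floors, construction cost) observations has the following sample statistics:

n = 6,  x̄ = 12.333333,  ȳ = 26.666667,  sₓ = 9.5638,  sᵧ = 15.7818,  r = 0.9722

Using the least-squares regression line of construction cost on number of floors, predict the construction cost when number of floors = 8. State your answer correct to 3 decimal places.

19.715

b = r · sᵧ/sₓ = 0.9722 · 15.7818/9.5638 = 1.604286
a = ȳ − b·x̄ = 26.666667 − 1.604286·12.333333 = 6.880479
ŷ(8) = a + b·8 = 6.880479 + 1.604286·8 = 19.714764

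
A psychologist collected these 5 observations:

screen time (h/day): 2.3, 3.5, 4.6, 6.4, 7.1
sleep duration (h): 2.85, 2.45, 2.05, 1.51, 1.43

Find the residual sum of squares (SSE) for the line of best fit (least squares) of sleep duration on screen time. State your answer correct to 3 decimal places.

n = 5, Σx = 23.9, Σy = 10.29, Σxy = 44.377, Σx² = 130.07, Σy² = 22.6525
Sxx = Σx² − (Σx)²/n = 130.07 − 114.242 = 15.828
Sxy = Σxy − (Σx)(Σy)/n = 44.377 − 49.1862 = -4.8092
Syy = Σy² − (Σy)²/n = 22.6525 − 21.17682 = 1.47568
b = Sxy/Sxx = -4.8092/15.828 = -0.303841
SSE = Syy − b·Sxy = 1.47568 − (-0.303841)·(-4.8092) = 0.014446

0.014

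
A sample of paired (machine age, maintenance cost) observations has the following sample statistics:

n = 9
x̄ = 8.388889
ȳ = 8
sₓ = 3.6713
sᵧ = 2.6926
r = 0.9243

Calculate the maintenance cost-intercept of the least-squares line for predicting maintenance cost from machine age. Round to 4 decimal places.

b = r · sᵧ/sₓ = 0.9243 · 2.6926/3.6713 = 0.677899
a = ȳ − b·x̄ = 8 − 0.677899·8.388889 = 2.313181

2.3132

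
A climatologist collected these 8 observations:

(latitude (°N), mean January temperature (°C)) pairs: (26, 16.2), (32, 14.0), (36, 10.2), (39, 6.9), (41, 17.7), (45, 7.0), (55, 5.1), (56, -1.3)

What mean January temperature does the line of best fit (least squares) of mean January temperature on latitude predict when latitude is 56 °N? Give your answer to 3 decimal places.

n = 8, Σx = 330, Σy = 75.8, Σxy = 2753.9, Σx² = 14384
Sxx = Σx² − (Σx)²/n = 14384 − 13612.5 = 771.5
Sxy = Σxy − (Σx)(Σy)/n = 2753.9 − 3126.75 = -372.85
b = Sxy/Sxx = -372.85/771.5 = -0.483279
a = ȳ − b·x̄ = 9.475 − (-0.483279)·41.25 = 29.410272
ŷ(56) = a + b·56 = 29.410272 + (-0.483279)·56 = 2.346630

2.347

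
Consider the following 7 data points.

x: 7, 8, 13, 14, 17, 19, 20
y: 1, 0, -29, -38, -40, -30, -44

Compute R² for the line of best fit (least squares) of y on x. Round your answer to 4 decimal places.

n = 7, Σx = 98, Σy = -180, Σxy = -3032, Σx² = 1528, Σy² = 6722
Sxx = Σx² − (Σx)²/n = 1528 − 1372 = 156
Sxy = Σxy − (Σx)(Σy)/n = -3032 − (-2520) = -512
Syy = Σy² − (Σy)²/n = 6722 − 4628.571429 = 2093.428571
R² = Sxy²/(Sxx·Syy) = (-512)²/(156·2093.428571) = 0.802707

0.8027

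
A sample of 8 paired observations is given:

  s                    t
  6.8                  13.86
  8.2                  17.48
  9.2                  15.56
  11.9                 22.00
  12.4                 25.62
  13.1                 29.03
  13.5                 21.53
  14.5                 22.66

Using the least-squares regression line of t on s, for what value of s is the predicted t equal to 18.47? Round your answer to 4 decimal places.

9.5336

n = 8, Σx = 89.6, Σy = 167.74, Σxy = 1959.742, Σx² = 1057.6
Sxx = Σx² − (Σx)²/n = 1057.6 − 1003.52 = 54.08
Sxy = Σxy − (Σx)(Σy)/n = 1959.742 − 1878.688 = 81.054
b = Sxy/Sxx = 81.054/54.08 = 1.498780
a = ȳ − b·x̄ = 20.9675 − 1.498780·11.2 = 4.181169
Set a + b·x = 18.47: x = (18.47 − 4.181169) / 1.498780 = 9.533644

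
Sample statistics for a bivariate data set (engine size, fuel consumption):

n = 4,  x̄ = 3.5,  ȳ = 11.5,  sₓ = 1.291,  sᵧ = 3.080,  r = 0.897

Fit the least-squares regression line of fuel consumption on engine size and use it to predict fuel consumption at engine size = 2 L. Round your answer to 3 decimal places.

b = r · sᵧ/sₓ = 0.897 · 3.08/1.291 = 2.140015
a = ȳ − b·x̄ = 11.5 − 2.140015·3.5 = 4.009946
ŷ(2) = a + b·2 = 4.009946 + 2.140015·2 = 8.289977

8.290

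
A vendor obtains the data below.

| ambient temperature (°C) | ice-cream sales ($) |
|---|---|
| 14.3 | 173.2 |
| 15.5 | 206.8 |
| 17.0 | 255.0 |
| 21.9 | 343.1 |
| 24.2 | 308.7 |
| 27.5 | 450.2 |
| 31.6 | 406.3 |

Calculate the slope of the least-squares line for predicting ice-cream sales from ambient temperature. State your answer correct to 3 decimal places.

n = 7, Σx = 152, Σy = 2143.3, Σxy = 50221.17, Σx² = 3553.8
Sxx = Σx² − (Σx)²/n = 3553.8 − 3300.571429 = 253.228571
Sxy = Σxy − (Σx)(Σy)/n = 50221.17 − 46540.228571 = 3680.941429
b = Sxy/Sxx = 3680.941429/253.228571 = 14.536043

14.536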